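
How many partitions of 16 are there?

231

Counting exhaustively, 231 partitions satisfy the conditions.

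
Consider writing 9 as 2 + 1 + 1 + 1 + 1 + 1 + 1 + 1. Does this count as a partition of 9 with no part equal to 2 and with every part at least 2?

No

The parts sum to 9, and the condition 'no summand equals 2' is violated.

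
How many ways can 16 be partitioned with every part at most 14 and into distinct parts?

30

There are too many to list fully; the first 12 (by largest part) are:
14 + 2
13 + 3
13 + 2 + 1
12 + 4
12 + 3 + 1
11 + 5
11 + 4 + 1
11 + 3 + 2
10 + 6
10 + 5 + 1
10 + 4 + 2
10 + 3 + 2 + 1
…and 18 more, for 30 total.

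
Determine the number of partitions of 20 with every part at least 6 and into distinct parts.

Listing the qualifying partitions of 20:
20
6+14
7+13
8+12
9+11
That's 5 in total.

5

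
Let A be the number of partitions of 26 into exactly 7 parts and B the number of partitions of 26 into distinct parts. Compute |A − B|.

Partitions of 26 into exactly 7 parts: 300.
Partitions of 26 into distinct parts: 165.
|300 − 165| = 135.

135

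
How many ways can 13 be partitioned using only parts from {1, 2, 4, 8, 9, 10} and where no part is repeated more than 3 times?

12

Enumerating:
10+2+1
10+1+1+1
9+4
9+2+2
9+2+1+1
8+4+1
8+2+2+1
8+2+1+1+1
4+4+4+1
4+4+2+2+1
4+4+2+1+1+1
4+2+2+2+1+1+1
That's 12 in total.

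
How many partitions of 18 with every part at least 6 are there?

6

They are:
18
12, 6
11, 7
10, 8
9, 9
6, 6, 6
Counting gives 6.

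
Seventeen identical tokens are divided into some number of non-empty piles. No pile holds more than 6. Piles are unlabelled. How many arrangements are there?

Enumerating by decreasing first part gives 163 partitions in all.

163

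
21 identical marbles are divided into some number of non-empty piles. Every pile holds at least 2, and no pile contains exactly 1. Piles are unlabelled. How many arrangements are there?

165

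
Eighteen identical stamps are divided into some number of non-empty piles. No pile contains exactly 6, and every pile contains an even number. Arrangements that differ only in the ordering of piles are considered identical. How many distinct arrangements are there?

19

The partitions of 18 that satisfy the conditions:
18
16 + 2
14 + 4
14 + 2 + 2
12 + 4 + 2
12 + 2 + 2 + 2
10 + 8
10 + 4 + 4
10 + 4 + 2 + 2
10 + 2 + 2 + 2 + 2
8 + 8 + 2
8 + 4 + 4 + 2
8 + 4 + 2 + 2 + 2
8 + 2 + 2 + 2 + 2 + 2
4 + 4 + 4 + 4 + 2
4 + 4 + 4 + 2 + 2 + 2
4 + 4 + 2 + 2 + 2 + 2 + 2
4 + 2 + 2 + 2 + 2 + 2 + 2 + 2
2 + 2 + 2 + 2 + 2 + 2 + 2 + 2 + 2
Counting gives 19.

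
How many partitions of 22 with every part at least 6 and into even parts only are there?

They are:
22
16 + 6
14 + 8
12 + 10
10 + 6 + 6
8 + 8 + 6

6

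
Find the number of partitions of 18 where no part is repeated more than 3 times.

A full systematic count gives 208.

208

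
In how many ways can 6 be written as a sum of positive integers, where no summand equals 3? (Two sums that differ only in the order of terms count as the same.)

The partitions of 6 that satisfy the conditions:
6
5,1
4,2
4,1,1
2,2,2
2,2,1,1
2,1,1,1,1
1,1,1,1,1,1
Counting gives 8.

8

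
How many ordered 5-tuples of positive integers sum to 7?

15

A composition of 7 into 5 positive parts is chosen by placing 4 dividers among the 6 gaps between 7 units: C(6,4) = 15.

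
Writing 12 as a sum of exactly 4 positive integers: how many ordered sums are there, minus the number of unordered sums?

150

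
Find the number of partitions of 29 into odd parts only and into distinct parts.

The partitions of 29 that satisfy the conditions:
29
25,3,1
23,5,1
21,7,1
21,5,3
19,9,1
19,7,3
17,11,1
17,9,3
17,7,5
15,13,1
15,11,3
15,9,5
13,11,5
13,9,7
13,7,5,3,1
11,9,5,3,1

17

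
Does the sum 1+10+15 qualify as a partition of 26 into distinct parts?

Yes

The parts sum to 26, and the condition 'all summands are distinct' holds.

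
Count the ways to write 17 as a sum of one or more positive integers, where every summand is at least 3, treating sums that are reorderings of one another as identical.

They are:
17
14 + 3
13 + 4
12 + 5
11 + 6
11 + 3 + 3
10 + 7
10 + 4 + 3
9 + 8
9 + 5 + 3
9 + 4 + 4
8 + 6 + 3
8 + 5 + 4
8 + 3 + 3 + 3
7 + 7 + 3
7 + 6 + 4
7 + 5 + 5
7 + 4 + 3 + 3
6 + 6 + 5
6 + 5 + 3 + 3
6 + 4 + 4 + 3
5 + 5 + 4 + 3
5 + 4 + 4 + 4
5 + 3 + 3 + 3 + 3
4 + 4 + 3 + 3 + 3
That's 25 in total.

25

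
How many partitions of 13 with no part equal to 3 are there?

A partial list (first 12 by largest part):
13
1+12
2+11
1+1+11
1+2+10
1+1+1+10
4+9
2+2+9
1+1+2+9
1+1+1+1+9
5+8
1+4+8
…and 47 more, for 59 total.

59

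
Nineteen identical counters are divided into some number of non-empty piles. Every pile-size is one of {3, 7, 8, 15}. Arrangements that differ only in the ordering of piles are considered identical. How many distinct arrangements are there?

2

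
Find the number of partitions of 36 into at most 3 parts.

There are 127 such partitions.

127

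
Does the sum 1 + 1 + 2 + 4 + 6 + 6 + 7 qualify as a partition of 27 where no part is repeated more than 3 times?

The parts sum to 27, and the condition 'no summand is used more than 3 times' holds.

Yes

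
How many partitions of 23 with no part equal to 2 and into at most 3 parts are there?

There are too many to list fully; the first 12 (by largest part) are:
23
22 + 1
21 + 1 + 1
20 + 3
19 + 4
19 + 3 + 1
18 + 5
18 + 4 + 1
17 + 6
17 + 5 + 1
17 + 3 + 3
16 + 7
…and 33 more, for 45 total.

45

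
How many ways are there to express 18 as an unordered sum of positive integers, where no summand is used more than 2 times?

Counting exhaustively, 135 partitions satisfy the conditions.

135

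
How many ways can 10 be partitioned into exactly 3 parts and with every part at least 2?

4

Listing the qualifying partitions of 10:
6, 2, 2
5, 3, 2
4, 4, 2
4, 3, 3
Counting gives 4.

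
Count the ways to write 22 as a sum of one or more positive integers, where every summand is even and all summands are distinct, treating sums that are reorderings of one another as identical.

12

They are:
22
2+20
4+18
6+16
2+4+16
8+14
2+6+14
10+12
2+8+12
4+6+12
4+8+10
2+4+6+10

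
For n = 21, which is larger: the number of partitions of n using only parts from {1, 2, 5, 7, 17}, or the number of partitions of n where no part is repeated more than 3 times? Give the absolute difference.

338

Partitions of 21 using only parts from {1, 2, 5, 7, 17}: 57.
Partitions of 21 where no part is repeated more than 3 times: 395.
|57 − 395| = 338.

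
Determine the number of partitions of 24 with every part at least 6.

16

Enumerating:
24
18 + 6
17 + 7
16 + 8
15 + 9
14 + 10
13 + 11
12 + 12
12 + 6 + 6
11 + 7 + 6
10 + 8 + 6
10 + 7 + 7
9 + 9 + 6
9 + 8 + 7
8 + 8 + 8
6 + 6 + 6 + 6
Counting gives 16.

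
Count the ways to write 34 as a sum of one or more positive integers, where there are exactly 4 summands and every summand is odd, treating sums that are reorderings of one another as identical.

A partial list (first 12 by largest part):
31,1,1,1
29,3,1,1
27,5,1,1
27,3,3,1
25,7,1,1
25,5,3,1
25,3,3,3
23,9,1,1
23,7,3,1
23,5,5,1
23,5,3,3
21,11,1,1
…and 42 more, for 54 total.

54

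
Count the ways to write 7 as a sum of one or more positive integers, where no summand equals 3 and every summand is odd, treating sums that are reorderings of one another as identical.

3

Enumerating:
7
5,1,1
1,1,1,1,1,1,1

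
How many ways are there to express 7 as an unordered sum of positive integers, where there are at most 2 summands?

4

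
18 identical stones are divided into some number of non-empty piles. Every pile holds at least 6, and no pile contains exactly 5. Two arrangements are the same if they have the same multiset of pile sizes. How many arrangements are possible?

They are:
18
6+12
7+11
8+10
9+9
6+6+6
Counting gives 6.

6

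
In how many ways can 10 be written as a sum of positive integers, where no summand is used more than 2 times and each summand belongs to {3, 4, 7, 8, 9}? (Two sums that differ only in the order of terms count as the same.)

2

The partitions of 10 that satisfy the conditions:
7, 3
4, 3, 3
That's 2 in total.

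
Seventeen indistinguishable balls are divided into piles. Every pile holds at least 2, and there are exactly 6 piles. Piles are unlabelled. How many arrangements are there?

The partitions of 17 that satisfy the conditions:
2,2,2,2,2,7
2,2,2,2,3,6
2,2,2,2,4,5
2,2,2,3,3,5
2,2,2,3,4,4
2,2,3,3,3,4
2,3,3,3,3,3
That's 7 in total.

7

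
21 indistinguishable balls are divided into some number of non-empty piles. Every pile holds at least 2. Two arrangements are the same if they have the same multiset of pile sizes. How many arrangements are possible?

There are 165 such partitions.

165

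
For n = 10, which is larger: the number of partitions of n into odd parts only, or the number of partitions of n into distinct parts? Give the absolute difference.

0

Partitions of 10 into odd parts only: 10.
Partitions of 10 into distinct parts: 10.
|10 − 10| = 0.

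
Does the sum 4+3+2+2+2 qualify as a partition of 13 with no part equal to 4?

The parts sum to 13, and the condition 'no summand equals 4' is violated.

No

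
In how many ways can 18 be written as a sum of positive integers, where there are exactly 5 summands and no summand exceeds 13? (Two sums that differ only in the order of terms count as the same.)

56

A partial list (first 12 by largest part):
13 + 2 + 1 + 1 + 1
12 + 3 + 1 + 1 + 1
12 + 2 + 2 + 1 + 1
11 + 4 + 1 + 1 + 1
11 + 3 + 2 + 1 + 1
11 + 2 + 2 + 2 + 1
10 + 5 + 1 + 1 + 1
10 + 4 + 2 + 1 + 1
10 + 3 + 3 + 1 + 1
10 + 3 + 2 + 2 + 1
10 + 2 + 2 + 2 + 2
9 + 6 + 1 + 1 + 1
…and 44 more, for 56 total.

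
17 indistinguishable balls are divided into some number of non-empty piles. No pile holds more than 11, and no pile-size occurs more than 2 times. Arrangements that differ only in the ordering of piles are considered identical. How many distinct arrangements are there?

Enumerating by decreasing first part gives 93 partitions in all.

93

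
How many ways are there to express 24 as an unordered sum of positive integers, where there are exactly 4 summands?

A full systematic count gives 108.

108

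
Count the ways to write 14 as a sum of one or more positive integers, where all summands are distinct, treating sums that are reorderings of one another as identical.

22

The partitions of 14 that satisfy the conditions:
14
13, 1
12, 2
11, 3
11, 2, 1
10, 4
10, 3, 1
9, 5
9, 4, 1
9, 3, 2
8, 6
8, 5, 1
8, 4, 2
8, 3, 2, 1
7, 6, 1
7, 5, 2
7, 4, 3
7, 4, 2, 1
6, 5, 3
6, 5, 2, 1
6, 4, 3, 1
5, 4, 3, 2
That's 22 in total.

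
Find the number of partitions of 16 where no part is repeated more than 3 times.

Counting exhaustively, 132 partitions satisfy the conditions.

132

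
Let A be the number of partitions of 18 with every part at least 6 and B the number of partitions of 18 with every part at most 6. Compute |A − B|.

Partitions of 18 with every part at least 6: 6.
Partitions of 18 with every part at most 6: 199.
|6 − 199| = 193.

193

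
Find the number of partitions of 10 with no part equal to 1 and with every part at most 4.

5

They are:
4 + 4 + 2
4 + 3 + 3
4 + 2 + 2 + 2
3 + 3 + 2 + 2
2 + 2 + 2 + 2 + 2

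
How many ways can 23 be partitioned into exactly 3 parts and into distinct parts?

There are too many to list fully; the first 12 (by largest part) are:
1+2+20
1+3+19
1+4+18
2+3+18
1+5+17
2+4+17
1+6+16
2+5+16
3+4+16
1+7+15
2+6+15
3+5+15
…and 21 more, for 33 total.

33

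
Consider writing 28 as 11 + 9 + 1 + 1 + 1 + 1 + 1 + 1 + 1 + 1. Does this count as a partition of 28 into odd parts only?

Yes

The parts sum to 28, and the condition 'every summand is odd' holds.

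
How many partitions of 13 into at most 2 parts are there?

The partitions of 13 that satisfy the conditions:
13
12, 1
11, 2
10, 3
9, 4
8, 5
7, 6

7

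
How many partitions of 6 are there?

11

Listing the qualifying partitions of 6:
6
5, 1
4, 2
4, 1, 1
3, 3
3, 2, 1
3, 1, 1, 1
2, 2, 2
2, 2, 1, 1
2, 1, 1, 1, 1
1, 1, 1, 1, 1, 1
That's 11 in total.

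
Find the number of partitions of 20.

There are 627 such partitions.

627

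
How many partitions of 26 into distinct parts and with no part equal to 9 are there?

Counting exhaustively, 133 partitions satisfy the conditions.

133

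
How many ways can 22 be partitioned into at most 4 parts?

A full systematic count gives 136.

136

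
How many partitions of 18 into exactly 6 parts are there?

58

There are too many to list fully; the first 12 (by largest part) are:
13,1,1,1,1,1
12,2,1,1,1,1
11,3,1,1,1,1
11,2,2,1,1,1
10,4,1,1,1,1
10,3,2,1,1,1
10,2,2,2,1,1
9,5,1,1,1,1
9,4,2,1,1,1
9,3,3,1,1,1
9,3,2,2,1,1
9,2,2,2,2,1
…and 46 more, for 58 total.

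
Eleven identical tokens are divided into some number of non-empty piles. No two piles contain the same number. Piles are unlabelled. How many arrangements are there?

Enumerating:
11
1 + 10
2 + 9
3 + 8
1 + 2 + 8
4 + 7
1 + 3 + 7
5 + 6
1 + 4 + 6
2 + 3 + 6
2 + 4 + 5
1 + 2 + 3 + 5
That's 12 in total.

12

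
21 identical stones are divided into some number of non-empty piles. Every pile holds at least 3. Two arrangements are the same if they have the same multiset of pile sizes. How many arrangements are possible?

There are too many to list fully; the first 12 (by largest part) are:
21
18 + 3
17 + 4
16 + 5
15 + 6
15 + 3 + 3
14 + 7
14 + 4 + 3
13 + 8
13 + 5 + 3
13 + 4 + 4
12 + 9
…and 48 more, for 60 total.

60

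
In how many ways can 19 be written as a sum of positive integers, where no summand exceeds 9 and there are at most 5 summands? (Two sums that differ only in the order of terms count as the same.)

Enumerating by decreasing first part gives 93 partitions in all.

93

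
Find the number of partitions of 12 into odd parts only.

15

The partitions of 12 that satisfy the conditions:
11 + 1
9 + 3
9 + 1 + 1 + 1
7 + 5
7 + 3 + 1 + 1
7 + 1 + 1 + 1 + 1 + 1
5 + 5 + 1 + 1
5 + 3 + 3 + 1
5 + 3 + 1 + 1 + 1 + 1
5 + 1 + 1 + 1 + 1 + 1 + 1 + 1
3 + 3 + 3 + 3
3 + 3 + 3 + 1 + 1 + 1
3 + 3 + 1 + 1 + 1 + 1 + 1 + 1
3 + 1 + 1 + 1 + 1 + 1 + 1 + 1 + 1 + 1
1 + 1 + 1 + 1 + 1 + 1 + 1 + 1 + 1 + 1 + 1 + 1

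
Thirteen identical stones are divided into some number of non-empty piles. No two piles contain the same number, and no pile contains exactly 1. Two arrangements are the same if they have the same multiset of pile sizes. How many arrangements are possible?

10

Enumerating:
13
11,2
10,3
9,4
8,5
8,3,2
7,6
7,4,2
6,5,2
6,4,3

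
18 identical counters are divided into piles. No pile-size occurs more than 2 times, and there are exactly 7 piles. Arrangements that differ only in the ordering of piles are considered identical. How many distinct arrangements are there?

3

They are:
1,1,2,2,3,3,6
1,1,2,2,3,4,5
1,1,2,3,3,4,4
Counting gives 3.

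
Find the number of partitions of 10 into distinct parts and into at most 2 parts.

5

They are:
10
9 + 1
8 + 2
7 + 3
6 + 4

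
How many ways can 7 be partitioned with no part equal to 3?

They are:
7
6 + 1
5 + 2
5 + 1 + 1
4 + 2 + 1
4 + 1 + 1 + 1
2 + 2 + 2 + 1
2 + 2 + 1 + 1 + 1
2 + 1 + 1 + 1 + 1 + 1
1 + 1 + 1 + 1 + 1 + 1 + 1
That's 10 in total.

10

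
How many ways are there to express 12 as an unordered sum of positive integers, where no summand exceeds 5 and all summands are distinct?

They are:
5, 4, 3
5, 4, 2, 1
That's 2 in total.

2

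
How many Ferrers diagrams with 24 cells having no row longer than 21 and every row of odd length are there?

There are 121 such partitions.

121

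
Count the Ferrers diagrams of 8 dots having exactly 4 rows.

5

The partitions of 8 that satisfy the conditions:
5 + 1 + 1 + 1
4 + 2 + 1 + 1
3 + 3 + 1 + 1
3 + 2 + 2 + 1
2 + 2 + 2 + 2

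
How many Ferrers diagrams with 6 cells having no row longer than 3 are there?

7

Enumerating:
3+3
3+2+1
3+1+1+1
2+2+2
2+2+1+1
2+1+1+1+1
1+1+1+1+1+1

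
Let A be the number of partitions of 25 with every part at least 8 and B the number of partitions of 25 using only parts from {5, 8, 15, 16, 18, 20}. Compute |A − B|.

Partitions of 25 with every part at least 8: 7.
Partitions of 25 using only parts from {5, 8, 15, 16, 18, 20}: 3.
|7 − 3| = 4.

4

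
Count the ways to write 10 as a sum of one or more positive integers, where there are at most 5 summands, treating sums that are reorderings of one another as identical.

There are too many to list fully; the first 12 (by largest part) are:
10
1 + 9
2 + 8
1 + 1 + 8
3 + 7
1 + 2 + 7
1 + 1 + 1 + 7
4 + 6
1 + 3 + 6
2 + 2 + 6
1 + 1 + 2 + 6
1 + 1 + 1 + 1 + 6
…and 18 more, for 30 total.

30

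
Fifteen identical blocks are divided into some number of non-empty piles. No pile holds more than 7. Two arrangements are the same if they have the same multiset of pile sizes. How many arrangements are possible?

131

There are 131 such partitions.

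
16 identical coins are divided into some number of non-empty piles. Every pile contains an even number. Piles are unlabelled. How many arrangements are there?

22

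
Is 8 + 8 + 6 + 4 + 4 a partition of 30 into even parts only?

Yes

The parts sum to 30, and the condition 'every summand is even' holds.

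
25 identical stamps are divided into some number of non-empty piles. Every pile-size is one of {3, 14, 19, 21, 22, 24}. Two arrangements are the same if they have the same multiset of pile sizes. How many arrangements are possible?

They are:
22+3
19+3+3
That's 2 in total.

2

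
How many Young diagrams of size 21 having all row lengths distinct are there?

76

Enumerating by decreasing first part gives 76 partitions in all.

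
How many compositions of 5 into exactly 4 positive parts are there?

4

Equivalently, choose which 3 of the 4 gaps become plus signs: C(4,3) = 4.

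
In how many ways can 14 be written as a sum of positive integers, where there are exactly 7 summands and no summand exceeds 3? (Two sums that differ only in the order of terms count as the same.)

4

The partitions of 14 that satisfy the conditions:
3 + 3 + 3 + 2 + 1 + 1 + 1
3 + 3 + 2 + 2 + 2 + 1 + 1
3 + 2 + 2 + 2 + 2 + 2 + 1
2 + 2 + 2 + 2 + 2 + 2 + 2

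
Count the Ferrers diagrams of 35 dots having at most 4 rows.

441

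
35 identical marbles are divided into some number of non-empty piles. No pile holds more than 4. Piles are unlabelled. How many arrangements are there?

There are 441 such partitions.

441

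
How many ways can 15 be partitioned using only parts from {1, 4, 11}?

Listing the qualifying partitions of 15:
11, 4
11, 1, 1, 1, 1
4, 4, 4, 1, 1, 1
4, 4, 1, 1, 1, 1, 1, 1, 1
4, 1, 1, 1, 1, 1, 1, 1, 1, 1, 1, 1
1, 1, 1, 1, 1, 1, 1, 1, 1, 1, 1, 1, 1, 1, 1

6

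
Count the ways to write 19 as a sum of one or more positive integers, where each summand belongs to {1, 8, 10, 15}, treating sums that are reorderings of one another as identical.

Enumerating:
15+1+1+1+1
10+8+1
10+1+1+1+1+1+1+1+1+1
8+8+1+1+1
8+1+1+1+1+1+1+1+1+1+1+1
1+1+1+1+1+1+1+1+1+1+1+1+1+1+1+1+1+1+1
Counting gives 6.

6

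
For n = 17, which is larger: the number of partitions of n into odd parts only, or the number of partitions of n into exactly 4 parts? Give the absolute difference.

Partitions of 17 into odd parts only: 38.
Partitions of 17 into exactly 4 parts: 39.
|38 − 39| = 1.

1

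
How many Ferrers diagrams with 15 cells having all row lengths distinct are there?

27

There are too many to list fully; the first 12 (by largest part) are:
15
14, 1
13, 2
12, 3
12, 2, 1
11, 4
11, 3, 1
10, 5
10, 4, 1
10, 3, 2
9, 6
9, 5, 1
…and 15 more, for 27 total.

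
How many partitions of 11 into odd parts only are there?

Listing the qualifying partitions of 11:
11
9 + 1 + 1
7 + 3 + 1
7 + 1 + 1 + 1 + 1
5 + 5 + 1
5 + 3 + 3
5 + 3 + 1 + 1 + 1
5 + 1 + 1 + 1 + 1 + 1 + 1
3 + 3 + 3 + 1 + 1
3 + 3 + 1 + 1 + 1 + 1 + 1
3 + 1 + 1 + 1 + 1 + 1 + 1 + 1 + 1
1 + 1 + 1 + 1 + 1 + 1 + 1 + 1 + 1 + 1 + 1

12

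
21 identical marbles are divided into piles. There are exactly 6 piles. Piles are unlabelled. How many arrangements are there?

110

Counting exhaustively, 110 partitions satisfy the conditions.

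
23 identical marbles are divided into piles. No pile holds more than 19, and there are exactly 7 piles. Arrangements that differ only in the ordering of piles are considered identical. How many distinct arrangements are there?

164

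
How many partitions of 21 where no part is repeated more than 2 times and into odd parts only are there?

Enumerating:
21
19 + 1 + 1
17 + 3 + 1
15 + 5 + 1
15 + 3 + 3
13 + 7 + 1
13 + 5 + 3
13 + 3 + 3 + 1 + 1
11 + 9 + 1
11 + 7 + 3
11 + 5 + 5
11 + 5 + 3 + 1 + 1
9 + 9 + 3
9 + 7 + 5
9 + 7 + 3 + 1 + 1
9 + 5 + 5 + 1 + 1
9 + 5 + 3 + 3 + 1
7 + 7 + 5 + 1 + 1
7 + 7 + 3 + 3 + 1
7 + 5 + 5 + 3 + 1
That's 20 in total.

20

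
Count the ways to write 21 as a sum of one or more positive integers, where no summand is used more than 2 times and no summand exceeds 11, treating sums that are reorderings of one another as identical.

183

A full systematic count gives 183.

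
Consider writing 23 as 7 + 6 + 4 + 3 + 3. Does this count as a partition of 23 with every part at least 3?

The parts sum to 23, and the condition 'every summand is at least 3' holds.

Yes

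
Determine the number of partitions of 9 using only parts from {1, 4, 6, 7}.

5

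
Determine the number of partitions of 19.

490

A full systematic count gives 490.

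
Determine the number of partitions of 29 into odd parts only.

There are 256 such partitions.

256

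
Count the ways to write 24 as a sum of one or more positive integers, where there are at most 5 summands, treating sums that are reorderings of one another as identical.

Counting exhaustively, 333 partitions satisfy the conditions.

333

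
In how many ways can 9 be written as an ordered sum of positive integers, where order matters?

There are 8 gaps and each independently is a cut or not, giving 2^8 = 256.

256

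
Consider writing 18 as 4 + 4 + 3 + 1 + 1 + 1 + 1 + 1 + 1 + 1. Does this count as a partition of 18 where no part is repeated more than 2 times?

The parts sum to 18, and the condition 'no summand is used more than 2 times' is violated.

No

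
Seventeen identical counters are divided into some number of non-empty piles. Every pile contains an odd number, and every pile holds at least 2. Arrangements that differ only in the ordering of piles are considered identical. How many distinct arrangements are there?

6

They are:
17
3, 3, 11
3, 5, 9
3, 7, 7
5, 5, 7
3, 3, 3, 3, 5
That's 6 in total.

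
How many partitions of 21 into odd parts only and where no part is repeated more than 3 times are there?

32

There are too many to list fully; the first 12 (by largest part) are:
21
19,1,1
17,3,1
15,5,1
15,3,3
15,3,1,1,1
13,7,1
13,5,3
13,5,1,1,1
13,3,3,1,1
11,9,1
11,7,3
…and 20 more, for 32 total.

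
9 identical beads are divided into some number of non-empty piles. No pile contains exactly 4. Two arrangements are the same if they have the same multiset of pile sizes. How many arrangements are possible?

23

Listing the qualifying partitions of 9:
9
1 + 8
2 + 7
1 + 1 + 7
3 + 6
1 + 2 + 6
1 + 1 + 1 + 6
1 + 3 + 5
2 + 2 + 5
1 + 1 + 2 + 5
1 + 1 + 1 + 1 + 5
3 + 3 + 3
1 + 2 + 3 + 3
1 + 1 + 1 + 3 + 3
2 + 2 + 2 + 3
1 + 1 + 2 + 2 + 3
1 + 1 + 1 + 1 + 2 + 3
1 + 1 + 1 + 1 + 1 + 1 + 3
1 + 2 + 2 + 2 + 2
1 + 1 + 1 + 2 + 2 + 2
1 + 1 + 1 + 1 + 1 + 2 + 2
1 + 1 + 1 + 1 + 1 + 1 + 1 + 2
1 + 1 + 1 + 1 + 1 + 1 + 1 + 1 + 1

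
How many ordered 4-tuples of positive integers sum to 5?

4

Place 3 bars in the 4 internal gaps of a row of 5 dots: C(4,3) = 4.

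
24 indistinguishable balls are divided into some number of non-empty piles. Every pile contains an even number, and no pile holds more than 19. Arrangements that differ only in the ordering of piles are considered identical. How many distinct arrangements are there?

73

Enumerating by decreasing first part gives 73 partitions in all.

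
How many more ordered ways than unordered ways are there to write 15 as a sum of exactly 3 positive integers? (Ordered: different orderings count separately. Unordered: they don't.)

72

Ordered (compositions into 3 parts): C(14,2) = 91.
Partitions of 15 into exactly 3 parts: 19.
Difference: 91 − 19 = 72.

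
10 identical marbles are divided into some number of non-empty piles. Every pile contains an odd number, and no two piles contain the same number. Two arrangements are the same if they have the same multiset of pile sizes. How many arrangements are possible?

The partitions of 10 that satisfy the conditions:
9 + 1
7 + 3
That's 2 in total.

2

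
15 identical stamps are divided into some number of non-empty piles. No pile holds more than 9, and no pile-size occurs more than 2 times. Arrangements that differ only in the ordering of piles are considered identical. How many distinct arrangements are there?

55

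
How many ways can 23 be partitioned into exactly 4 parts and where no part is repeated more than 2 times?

87

Systematic enumeration (by largest part, then next-largest, …) yields 87.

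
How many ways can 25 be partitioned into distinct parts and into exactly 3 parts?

There are too many to list fully; the first 12 (by largest part) are:
22+2+1
21+3+1
20+4+1
20+3+2
19+5+1
19+4+2
18+6+1
18+5+2
18+4+3
17+7+1
17+6+2
17+5+3
…and 28 more, for 40 total.

40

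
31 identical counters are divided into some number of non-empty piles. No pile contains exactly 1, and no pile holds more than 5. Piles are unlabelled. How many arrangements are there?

74

A full systematic count gives 74.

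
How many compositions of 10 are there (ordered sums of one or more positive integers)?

512

There are 9 gaps and each independently is a cut or not, giving 2^9 = 512.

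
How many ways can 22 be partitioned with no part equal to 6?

771

Systematic enumeration (by largest part, then next-largest, …) yields 771.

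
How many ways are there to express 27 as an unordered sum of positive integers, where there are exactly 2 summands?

Enumerating:
26,1
25,2
24,3
23,4
22,5
21,6
20,7
19,8
18,9
17,10
16,11
15,12
14,13
That's 13 in total.

13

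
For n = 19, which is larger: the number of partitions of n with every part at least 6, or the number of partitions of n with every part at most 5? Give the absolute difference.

Partitions of 19 with every part at least 6: 6.
Partitions of 19 with every part at most 5: 164.
|6 − 164| = 158.

158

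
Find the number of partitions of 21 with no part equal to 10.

736

There are 736 such partitions.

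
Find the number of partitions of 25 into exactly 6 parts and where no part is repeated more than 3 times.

205

Direct enumeration gives 205 partitions.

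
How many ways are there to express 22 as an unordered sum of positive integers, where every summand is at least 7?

7

Listing the qualifying partitions of 22:
22
15 + 7
14 + 8
13 + 9
12 + 10
11 + 11
8 + 7 + 7
That's 7 in total.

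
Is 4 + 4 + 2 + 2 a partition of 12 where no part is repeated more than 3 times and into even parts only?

The parts sum to 12, and the condition 'no summand is used more than 3 times' holds; the condition 'every summand is even' holds.

Yes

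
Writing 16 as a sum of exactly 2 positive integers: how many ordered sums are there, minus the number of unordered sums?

Compositions: C(15,1) = 15.
Partitions of 16 into exactly 2 parts: 8.
Difference: 15 − 8 = 7.

7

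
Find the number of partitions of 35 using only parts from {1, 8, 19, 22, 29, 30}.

12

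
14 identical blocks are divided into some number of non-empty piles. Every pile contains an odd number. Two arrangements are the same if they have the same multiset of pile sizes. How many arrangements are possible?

They are:
13 + 1
11 + 3
11 + 1 + 1 + 1
9 + 5
9 + 3 + 1 + 1
9 + 1 + 1 + 1 + 1 + 1
7 + 7
7 + 5 + 1 + 1
7 + 3 + 3 + 1
7 + 3 + 1 + 1 + 1 + 1
7 + 1 + 1 + 1 + 1 + 1 + 1 + 1
5 + 5 + 3 + 1
5 + 5 + 1 + 1 + 1 + 1
5 + 3 + 3 + 3
5 + 3 + 3 + 1 + 1 + 1
5 + 3 + 1 + 1 + 1 + 1 + 1 + 1
5 + 1 + 1 + 1 + 1 + 1 + 1 + 1 + 1 + 1
3 + 3 + 3 + 3 + 1 + 1
3 + 3 + 3 + 1 + 1 + 1 + 1 + 1
3 + 3 + 1 + 1 + 1 + 1 + 1 + 1 + 1 + 1
3 + 1 + 1 + 1 + 1 + 1 + 1 + 1 + 1 + 1 + 1 + 1
1 + 1 + 1 + 1 + 1 + 1 + 1 + 1 + 1 + 1 + 1 + 1 + 1 + 1
Counting gives 22.

22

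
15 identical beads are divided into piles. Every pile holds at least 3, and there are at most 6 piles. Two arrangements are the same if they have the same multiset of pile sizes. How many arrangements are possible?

Enumerating:
15
12,3
11,4
10,5
9,6
9,3,3
8,7
8,4,3
7,5,3
7,4,4
6,6,3
6,5,4
6,3,3,3
5,5,5
5,4,3,3
4,4,4,3
3,3,3,3,3
Counting gives 17.

17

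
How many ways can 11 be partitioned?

A partial list (first 12 by largest part):
11
1 + 10
2 + 9
1 + 1 + 9
3 + 8
1 + 2 + 8
1 + 1 + 1 + 8
4 + 7
1 + 3 + 7
2 + 2 + 7
1 + 1 + 2 + 7
1 + 1 + 1 + 1 + 7
…and 44 more, for 56 total.

56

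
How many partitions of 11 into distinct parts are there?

Listing the qualifying partitions of 11:
11
10+1
9+2
8+3
8+2+1
7+4
7+3+1
6+5
6+4+1
6+3+2
5+4+2
5+3+2+1
That's 12 in total.

12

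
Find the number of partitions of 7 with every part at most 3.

8

They are:
3, 3, 1
3, 2, 2
3, 2, 1, 1
3, 1, 1, 1, 1
2, 2, 2, 1
2, 2, 1, 1, 1
2, 1, 1, 1, 1, 1
1, 1, 1, 1, 1, 1, 1
That's 8 in total.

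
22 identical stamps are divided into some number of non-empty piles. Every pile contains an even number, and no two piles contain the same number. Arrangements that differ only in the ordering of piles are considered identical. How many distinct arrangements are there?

12

The partitions of 22 that satisfy the conditions:
22
20, 2
18, 4
16, 6
16, 4, 2
14, 8
14, 6, 2
12, 10
12, 8, 2
12, 6, 4
10, 8, 4
10, 6, 4, 2
That's 12 in total.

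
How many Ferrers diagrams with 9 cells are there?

30

There are too many to list fully; the first 12 (by largest part) are:
9
8,1
7,2
7,1,1
6,3
6,2,1
6,1,1,1
5,4
5,3,1
5,2,2
5,2,1,1
5,1,1,1,1
…and 18 more, for 30 total.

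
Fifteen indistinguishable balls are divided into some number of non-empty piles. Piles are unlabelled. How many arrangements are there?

Counting exhaustively, 176 partitions satisfy the conditions.

176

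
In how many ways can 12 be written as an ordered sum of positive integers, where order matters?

2048

Each of the 11 gaps between 12 units is either a break or not: 2^11 = 2048.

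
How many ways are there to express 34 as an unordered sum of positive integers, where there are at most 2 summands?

They are:
34
33 + 1
32 + 2
31 + 3
30 + 4
29 + 5
28 + 6
27 + 7
26 + 8
25 + 9
24 + 10
23 + 11
22 + 12
21 + 13
20 + 14
19 + 15
18 + 16
17 + 17
That's 18 in total.

18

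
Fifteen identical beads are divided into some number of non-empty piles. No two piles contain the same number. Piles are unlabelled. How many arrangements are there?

27

There are too many to list fully; the first 12 (by largest part) are:
15
1, 14
2, 13
3, 12
1, 2, 12
4, 11
1, 3, 11
5, 10
1, 4, 10
2, 3, 10
6, 9
1, 5, 9
…and 15 more, for 27 total.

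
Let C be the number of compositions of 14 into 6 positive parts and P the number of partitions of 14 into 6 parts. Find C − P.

1267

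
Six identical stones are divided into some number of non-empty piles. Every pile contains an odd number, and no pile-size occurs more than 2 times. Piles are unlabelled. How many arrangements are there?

2

The partitions of 6 that satisfy the conditions:
1,5
3,3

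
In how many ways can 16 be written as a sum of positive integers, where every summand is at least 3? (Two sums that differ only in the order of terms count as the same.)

They are:
16
13,3
12,4
11,5
10,6
10,3,3
9,7
9,4,3
8,8
8,5,3
8,4,4
7,6,3
7,5,4
7,3,3,3
6,6,4
6,5,5
6,4,3,3
5,5,3,3
5,4,4,3
4,4,4,4
4,3,3,3,3

21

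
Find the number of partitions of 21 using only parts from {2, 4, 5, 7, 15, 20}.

17

They are:
15, 4, 2
15, 2, 2, 2
7, 7, 7
7, 7, 5, 2
7, 5, 5, 4
7, 5, 5, 2, 2
7, 4, 4, 4, 2
7, 4, 4, 2, 2, 2
7, 4, 2, 2, 2, 2, 2
7, 2, 2, 2, 2, 2, 2, 2
5, 5, 5, 4, 2
5, 5, 5, 2, 2, 2
5, 4, 4, 4, 4
5, 4, 4, 4, 2, 2
5, 4, 4, 2, 2, 2, 2
5, 4, 2, 2, 2, 2, 2, 2
5, 2, 2, 2, 2, 2, 2, 2, 2
Counting gives 17.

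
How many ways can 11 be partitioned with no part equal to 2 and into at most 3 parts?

11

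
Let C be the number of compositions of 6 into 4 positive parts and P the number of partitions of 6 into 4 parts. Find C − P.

Compositions: C(5,3) = 10.
Partitions of 6 into exactly 4 parts: 2.
Difference: 10 − 2 = 8.

8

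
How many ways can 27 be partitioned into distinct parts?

Systematic enumeration (by largest part, then next-largest, …) yields 192.

192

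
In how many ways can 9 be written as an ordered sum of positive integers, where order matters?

Each of the 8 gaps between 9 units is either a break or not: 2^8 = 256.

256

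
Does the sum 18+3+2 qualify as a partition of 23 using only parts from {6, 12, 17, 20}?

No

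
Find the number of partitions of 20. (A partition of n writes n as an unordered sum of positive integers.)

627

Enumerating by decreasing first part gives 627 partitions in all.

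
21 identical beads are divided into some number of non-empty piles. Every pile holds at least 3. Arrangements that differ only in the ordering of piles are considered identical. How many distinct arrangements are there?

There are too many to list fully; the first 12 (by largest part) are:
21
18 + 3
17 + 4
16 + 5
15 + 6
15 + 3 + 3
14 + 7
14 + 4 + 3
13 + 8
13 + 5 + 3
13 + 4 + 4
12 + 9
…and 48 more, for 60 total.

60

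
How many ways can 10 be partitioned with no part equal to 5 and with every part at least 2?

10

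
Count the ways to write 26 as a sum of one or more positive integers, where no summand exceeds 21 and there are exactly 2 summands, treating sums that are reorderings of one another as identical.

9

Enumerating:
21,5
20,6
19,7
18,8
17,9
16,10
15,11
14,12
13,13
Counting gives 9.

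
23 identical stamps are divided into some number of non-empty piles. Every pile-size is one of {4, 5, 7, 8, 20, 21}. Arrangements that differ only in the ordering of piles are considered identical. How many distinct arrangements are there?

Enumerating:
8,8,7
8,7,4,4
8,5,5,5
7,7,5,4
7,4,4,4,4
5,5,5,4,4
That's 6 in total.

6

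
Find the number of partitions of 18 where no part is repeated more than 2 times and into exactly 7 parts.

The partitions of 18 that satisfy the conditions:
6,3,3,2,2,1,1
5,4,3,2,2,1,1
4,4,3,3,2,1,1
That's 3 in total.

3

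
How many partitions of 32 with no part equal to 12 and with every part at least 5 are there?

82

There are 82 such partitions.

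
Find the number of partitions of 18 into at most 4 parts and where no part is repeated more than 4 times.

84

Enumerating by decreasing first part gives 84 partitions in all.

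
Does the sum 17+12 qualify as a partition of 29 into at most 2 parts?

Yes

The parts sum to 29, and the condition 'there are at most 2 summands' holds.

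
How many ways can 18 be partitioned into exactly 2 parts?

The partitions of 18 that satisfy the conditions:
17,1
16,2
15,3
14,4
13,5
12,6
11,7
10,8
9,9

9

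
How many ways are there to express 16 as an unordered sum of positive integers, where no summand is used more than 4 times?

164

Direct enumeration gives 164 partitions.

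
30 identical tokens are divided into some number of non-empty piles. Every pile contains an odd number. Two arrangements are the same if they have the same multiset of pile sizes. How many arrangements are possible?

296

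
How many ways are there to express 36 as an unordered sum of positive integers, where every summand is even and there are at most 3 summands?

37

There are too many to list fully; the first 12 (by largest part) are:
36
34 + 2
32 + 4
32 + 2 + 2
30 + 6
30 + 4 + 2
28 + 8
28 + 6 + 2
28 + 4 + 4
26 + 10
26 + 8 + 2
26 + 6 + 4
…and 25 more, for 37 total.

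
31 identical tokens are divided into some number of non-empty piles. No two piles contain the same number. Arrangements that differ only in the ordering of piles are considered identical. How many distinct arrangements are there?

340

Direct enumeration gives 340 partitions.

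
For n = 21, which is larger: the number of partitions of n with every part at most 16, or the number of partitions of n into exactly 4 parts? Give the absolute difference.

708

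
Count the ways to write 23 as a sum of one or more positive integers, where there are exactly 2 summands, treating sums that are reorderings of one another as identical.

They are:
1+22
2+21
3+20
4+19
5+18
6+17
7+16
8+15
9+14
10+13
11+12
Counting gives 11.

11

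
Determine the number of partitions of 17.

Systematic enumeration (by largest part, then next-largest, …) yields 297.

297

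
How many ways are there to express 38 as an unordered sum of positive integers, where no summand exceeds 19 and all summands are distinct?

611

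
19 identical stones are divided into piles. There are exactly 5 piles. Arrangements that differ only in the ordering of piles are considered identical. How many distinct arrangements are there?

A partial list (first 12 by largest part):
15+1+1+1+1
14+2+1+1+1
13+3+1+1+1
13+2+2+1+1
12+4+1+1+1
12+3+2+1+1
12+2+2+2+1
11+5+1+1+1
11+4+2+1+1
11+3+3+1+1
11+3+2+2+1
11+2+2+2+2
…and 58 more, for 70 total.

70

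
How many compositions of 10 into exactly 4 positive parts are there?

84

Place 3 bars in the 9 internal gaps of a row of 10 dots: C(9,3) = 84.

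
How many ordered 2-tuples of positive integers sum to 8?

7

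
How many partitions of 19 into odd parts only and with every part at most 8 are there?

There are too many to list fully; the first 12 (by largest part) are:
7, 7, 5
7, 7, 3, 1, 1
7, 7, 1, 1, 1, 1, 1
7, 5, 5, 1, 1
7, 5, 3, 3, 1
7, 5, 3, 1, 1, 1, 1
7, 5, 1, 1, 1, 1, 1, 1, 1
7, 3, 3, 3, 3
7, 3, 3, 3, 1, 1, 1
7, 3, 3, 1, 1, 1, 1, 1, 1
7, 3, 1, 1, 1, 1, 1, 1, 1, 1, 1
7, 1, 1, 1, 1, 1, 1, 1, 1, 1, 1, 1, 1
…and 18 more, for 30 total.

30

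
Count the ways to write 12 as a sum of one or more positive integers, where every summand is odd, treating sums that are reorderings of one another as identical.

15

The partitions of 12 that satisfy the conditions:
11,1
9,3
9,1,1,1
7,5
7,3,1,1
7,1,1,1,1,1
5,5,1,1
5,3,3,1
5,3,1,1,1,1
5,1,1,1,1,1,1,1
3,3,3,3
3,3,3,1,1,1
3,3,1,1,1,1,1,1
3,1,1,1,1,1,1,1,1,1
1,1,1,1,1,1,1,1,1,1,1,1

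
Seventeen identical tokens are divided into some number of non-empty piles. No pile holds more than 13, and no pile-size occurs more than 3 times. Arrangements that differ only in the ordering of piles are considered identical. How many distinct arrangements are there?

Counting exhaustively, 159 partitions satisfy the conditions.

159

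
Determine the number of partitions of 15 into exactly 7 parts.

Listing the qualifying partitions of 15:
1 + 1 + 1 + 1 + 1 + 1 + 9
1 + 1 + 1 + 1 + 1 + 2 + 8
1 + 1 + 1 + 1 + 1 + 3 + 7
1 + 1 + 1 + 1 + 2 + 2 + 7
1 + 1 + 1 + 1 + 1 + 4 + 6
1 + 1 + 1 + 1 + 2 + 3 + 6
1 + 1 + 1 + 2 + 2 + 2 + 6
1 + 1 + 1 + 1 + 1 + 5 + 5
1 + 1 + 1 + 1 + 2 + 4 + 5
1 + 1 + 1 + 1 + 3 + 3 + 5
1 + 1 + 1 + 2 + 2 + 3 + 5
1 + 1 + 2 + 2 + 2 + 2 + 5
1 + 1 + 1 + 1 + 3 + 4 + 4
1 + 1 + 1 + 2 + 2 + 4 + 4
1 + 1 + 1 + 2 + 3 + 3 + 4
1 + 1 + 2 + 2 + 2 + 3 + 4
1 + 2 + 2 + 2 + 2 + 2 + 4
1 + 1 + 1 + 3 + 3 + 3 + 3
1 + 1 + 2 + 2 + 3 + 3 + 3
1 + 2 + 2 + 2 + 2 + 3 + 3
2 + 2 + 2 + 2 + 2 + 2 + 3

21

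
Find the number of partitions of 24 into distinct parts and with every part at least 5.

15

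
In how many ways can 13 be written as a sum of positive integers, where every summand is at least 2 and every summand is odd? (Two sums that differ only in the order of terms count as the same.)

3

The partitions of 13 that satisfy the conditions:
13
7+3+3
5+5+3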